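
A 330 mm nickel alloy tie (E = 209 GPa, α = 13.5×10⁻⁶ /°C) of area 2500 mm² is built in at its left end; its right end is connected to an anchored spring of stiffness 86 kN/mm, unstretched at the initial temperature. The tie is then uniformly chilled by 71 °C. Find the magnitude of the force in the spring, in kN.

The unrestrained thermal change is αΔT L = 13.5×10⁻⁶ × 71 × 330 = 0.3163 mm.
With a force P in the spring, the elastic change of the tie is PL/(AE) and that of the spring is P/k; compatibility requires their sum to equal δ_free.
P [ L/(AE) + 1/k ] = δ_free → P [ 330/(2500×209×10³) + 1/(86×10³) ] = 0.3163.
P = 0.3163 / 1.226×10⁻⁵ = 25800 N.

P ≈ 25.8 kN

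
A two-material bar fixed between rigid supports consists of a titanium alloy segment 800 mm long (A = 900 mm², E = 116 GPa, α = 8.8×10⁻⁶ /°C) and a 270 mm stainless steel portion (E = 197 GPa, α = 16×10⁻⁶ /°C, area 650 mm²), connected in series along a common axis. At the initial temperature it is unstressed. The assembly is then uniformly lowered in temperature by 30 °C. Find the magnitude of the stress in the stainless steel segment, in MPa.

If the supports were absent, the total length change would be Σ αᵢΔT Lᵢ = 8.8×10⁻⁶×30×800 + 16×10⁻⁶×30×270 = 0.3408 mm.
The rigid supports impose zero overall length change; the single axial force P common to all segments must satisfy P Σ Lᵢ/(AᵢEᵢ) = δ_free.
The series flexibility is Σ Lᵢ/(AᵢEᵢ) = 800/(900×116×10³) + 270/(650×197×10³) = 9.771×10⁻⁶ mm/N.
P = 0.3408 / 9.771×10⁻⁶ = 34880 N = 34.88 kN, tensile.
σ_{stainless steel} = P / A = 34880 / 650 = 53.66 MPa.

σ ≈ 53.7 MPa (tensile)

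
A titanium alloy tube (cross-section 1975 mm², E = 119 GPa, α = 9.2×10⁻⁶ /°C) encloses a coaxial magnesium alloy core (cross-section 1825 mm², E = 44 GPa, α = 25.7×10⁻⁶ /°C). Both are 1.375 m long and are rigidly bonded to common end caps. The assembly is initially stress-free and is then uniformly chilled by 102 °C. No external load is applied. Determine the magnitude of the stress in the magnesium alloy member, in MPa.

σ ≈ 55.2 MPa (tensile)

Both members must finish at the same length. With the larger α, the magnesium alloy tends to over-contract; the plates restrain it, putting the magnesium alloy in tension and the titanium alloy in compression. With no external load the two internal forces are equal and opposite, magnitude P.
Setting the final lengths equal and cancelling L: (α₁ − α₂)ΔT = P/(A₁E₁) + P/(A₂E₂).
|α₁ − α₂|·ΔT = 16.5×10⁻⁶ × 102 = 0.001683.
1/(A₁E₁) + 1/(A₂E₂) = 1/(1975×119×10³) + 1/(1825×44×10³) = 1.671×10⁻⁸ N⁻¹.
P = 0.001683 / 1.671×10⁻⁸ = 100700 N = 100.7 kN.
σ_{magnesium alloy} = P/A₂ = 100700/1825 = 55.19 MPa, tensile.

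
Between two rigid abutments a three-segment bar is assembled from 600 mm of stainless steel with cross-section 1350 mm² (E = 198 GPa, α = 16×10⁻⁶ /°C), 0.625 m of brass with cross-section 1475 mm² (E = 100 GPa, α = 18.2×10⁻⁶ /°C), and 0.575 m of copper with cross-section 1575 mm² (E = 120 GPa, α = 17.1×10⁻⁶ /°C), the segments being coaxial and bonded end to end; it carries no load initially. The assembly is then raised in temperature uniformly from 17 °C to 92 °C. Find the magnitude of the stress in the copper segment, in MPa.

σ ≈ 154 MPa (compressive)

Free thermal expansion of the whole bar: Σ αᵢΔT Lᵢ = 16×10⁻⁶×75×600 + 18.2×10⁻⁶×75×625 + 17.1×10⁻⁶×75×575 = 2.311 mm.
The walls prevent any net length change, so an axial force P (same in every segment) develops. Compatibility: P · Σ Lᵢ/(AᵢEᵢ) = δ_free.
The series flexibility is Σ Lᵢ/(AᵢEᵢ) = 600/(1350×198×10³) + 625/(1475×100×10³) + 575/(1575×120×10³) = 9.524×10⁻⁶ mm/N.
So P = 2.311 / 9.524×10⁻⁶ = 242.6 kN, compressive.
σ_{copper} = P / A = 242600 / 1575 = 154 MPa.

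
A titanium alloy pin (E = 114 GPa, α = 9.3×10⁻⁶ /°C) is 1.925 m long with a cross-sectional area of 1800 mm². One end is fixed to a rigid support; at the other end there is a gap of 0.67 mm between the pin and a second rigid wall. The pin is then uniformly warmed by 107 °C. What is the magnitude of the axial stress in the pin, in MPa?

If the wall were absent the pin would grow by αΔT L = 9.3×10⁻⁶ × 107 × 1925 = 1.916 mm.
The gap closes (δ_free > 0.67 mm) and the wall then resists a further 1.916 − 0.67 = 1.246 mm of expansion.
That suppressed elongation corresponds to σ = E·Δ/L = 114×10³ × 1.246/1925 = 73.76 MPa.

σ ≈ 73.8 MPa (compressive)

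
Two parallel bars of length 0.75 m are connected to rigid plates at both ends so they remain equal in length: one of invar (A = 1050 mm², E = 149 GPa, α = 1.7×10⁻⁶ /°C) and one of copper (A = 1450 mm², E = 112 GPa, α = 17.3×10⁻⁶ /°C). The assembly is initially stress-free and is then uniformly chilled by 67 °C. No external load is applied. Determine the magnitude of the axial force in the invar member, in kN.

P ≈ 83.3 kN (compressive in the invar)

Both members must finish at the same length. With the larger α, the copper tends to over-contract; the plates restrain it, putting the copper in tension and the invar in compression. With no external load the two internal forces are equal and opposite, magnitude P.
Equating the net (thermal + elastic) strains gives |α₁ − α₂|·ΔT = P·[1/(A₁E₁) + 1/(A₂E₂)].
|α₁ − α₂|·ΔT = 15.6×10⁻⁶ × 67 = 0.001045.
1/(A₁E₁) + 1/(A₂E₂) = 1/(1050×149×10³) + 1/(1450×112×10³) = 1.255×10⁻⁸ N⁻¹.
P = 0.001045 / 1.255×10⁻⁸ = 83290 N = 83.29 kN.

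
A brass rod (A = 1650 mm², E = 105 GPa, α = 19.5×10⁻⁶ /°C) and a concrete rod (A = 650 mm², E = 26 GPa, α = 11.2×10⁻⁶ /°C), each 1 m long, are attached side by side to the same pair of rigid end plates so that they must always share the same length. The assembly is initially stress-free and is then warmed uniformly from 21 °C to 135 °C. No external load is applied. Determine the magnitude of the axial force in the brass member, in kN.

P ≈ 14.6 kN (compressive in the brass)

Both members must finish at the same length. With the larger α, the brass tends to over-expand; the plates restrain it, putting the brass in compression and the concrete in tension. With no external load the two internal forces are equal and opposite, magnitude P.
Compatibility of the two members (thermal + elastic change equal): (α₁ − α₂)ΔT = P·[1/(A₁E₁) + 1/(A₂E₂)].
|α₁ − α₂|·ΔT = 8.3×10⁻⁶ × 114 = 0.0009462.
1/(A₁E₁) + 1/(A₂E₂) = 1/(1650×105×10³) + 1/(650×26×10³) = 6.494×10⁻⁸ N⁻¹.
So P = 0.0009462 / 6.494×10⁻⁸ = 14.57 kN.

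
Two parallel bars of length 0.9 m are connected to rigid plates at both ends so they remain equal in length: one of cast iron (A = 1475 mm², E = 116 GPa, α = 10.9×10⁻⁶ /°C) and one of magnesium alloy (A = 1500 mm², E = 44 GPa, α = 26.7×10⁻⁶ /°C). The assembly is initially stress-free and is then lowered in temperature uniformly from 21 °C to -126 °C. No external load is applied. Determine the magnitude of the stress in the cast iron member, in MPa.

σ ≈ 75 MPa (compressive)

The magnesium alloy has the larger α, so on cooling it would change length more than the cast iron if both were free. The rigid plates force a common final length, so the magnesium alloy is put into tension and the cast iron into compression, with equal and opposite forces P (no external load).
Setting the final lengths equal and cancelling L: (α₁ − α₂)ΔT = P/(A₁E₁) + P/(A₂E₂).
|α₁ − α₂|·ΔT = 15.8×10⁻⁶ × 147 = 0.002323.
1/(A₁E₁) + 1/(A₂E₂) = 1/(1475×116×10³) + 1/(1500×44×10³) = 2.1×10⁻⁸ N⁻¹.
So P = 0.002323 / 2.1×10⁻⁸ = 110.6 kN.
σ_{cast iron} = P/A₁ = 110600/1475 = 75 MPa, compressive.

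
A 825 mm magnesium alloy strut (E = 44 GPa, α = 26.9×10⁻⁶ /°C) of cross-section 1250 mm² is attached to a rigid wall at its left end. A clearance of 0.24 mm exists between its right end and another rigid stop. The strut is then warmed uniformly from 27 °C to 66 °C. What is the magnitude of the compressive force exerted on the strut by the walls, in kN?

P ≈ 41.7 kN

Free thermal elongation = αΔT L = 26.9×10⁻⁶ × 39 × 825 = 0.8655 mm.
The gap closes (δ_free > 0.24 mm) and the wall then resists a further 0.8655 − 0.24 = 0.6255 mm of expansion.
So σ = E(δ_free − g)/L = 44×10³ × 0.6255/825 = 33.36 MPa.
P = σA = 33.36 × 1250 = 41.7 kN.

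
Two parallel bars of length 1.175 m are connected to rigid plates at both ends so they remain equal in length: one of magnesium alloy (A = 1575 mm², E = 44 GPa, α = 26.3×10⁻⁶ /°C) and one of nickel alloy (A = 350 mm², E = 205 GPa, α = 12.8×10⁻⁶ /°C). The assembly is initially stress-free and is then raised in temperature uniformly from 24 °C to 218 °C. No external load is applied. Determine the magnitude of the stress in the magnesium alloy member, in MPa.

The magnesium alloy has the larger α, so on heating it would change length more than the nickel alloy if both were free. The rigid plates force a common final length, so the magnesium alloy is put into compression and the nickel alloy into tension, with equal and opposite forces P (no external load).
Equating the net (thermal + elastic) strains gives |α₁ − α₂|·ΔT = P·[1/(A₁E₁) + 1/(A₂E₂)].
|α₁ − α₂|·ΔT = 13.5×10⁻⁶ × 194 = 0.002619.
1/(A₁E₁) + 1/(A₂E₂) = 1/(1575×44×10³) + 1/(350×205×10³) = 2.837×10⁻⁸ N⁻¹.
P = 0.002619 / 2.837×10⁻⁸ = 92320 N = 92.32 kN.
σ_{magnesium alloy} = P/A₁ = 92320/1575 = 58.62 MPa, compressive.

σ ≈ 58.6 MPa (compressive)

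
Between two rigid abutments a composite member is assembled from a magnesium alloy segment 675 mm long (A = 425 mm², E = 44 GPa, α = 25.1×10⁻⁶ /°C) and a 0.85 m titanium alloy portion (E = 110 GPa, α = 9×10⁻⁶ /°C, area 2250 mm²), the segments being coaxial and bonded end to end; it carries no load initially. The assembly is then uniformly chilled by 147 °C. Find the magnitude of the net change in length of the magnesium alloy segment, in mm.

Free thermal contraction of the whole bar: Σ αᵢΔT Lᵢ = 25.1×10⁻⁶×147×675 + 9×10⁻⁶×147×850 = 3.615 mm.
The rigid supports impose zero overall length change; the single axial force P common to all segments must satisfy P Σ Lᵢ/(AᵢEᵢ) = δ_free.
The series flexibility is Σ Lᵢ/(AᵢEᵢ) = 675/(425×44×10³) + 850/(2250×110×10³) = 3.953×10⁻⁵ mm/N.
So P = 3.615 / 3.953×10⁻⁵ = 91.45 kN, tensile.
For the magnesium alloy segment, free thermal change = 25.1×10⁻⁶×147×675 = 2.491 mm and elastic change from P = 91450×675/(425×44×10³) = 3.301 mm; these oppose, so the net change is 0.81 mm (segment lengthens).

|ΔL| ≈ 0.81 mm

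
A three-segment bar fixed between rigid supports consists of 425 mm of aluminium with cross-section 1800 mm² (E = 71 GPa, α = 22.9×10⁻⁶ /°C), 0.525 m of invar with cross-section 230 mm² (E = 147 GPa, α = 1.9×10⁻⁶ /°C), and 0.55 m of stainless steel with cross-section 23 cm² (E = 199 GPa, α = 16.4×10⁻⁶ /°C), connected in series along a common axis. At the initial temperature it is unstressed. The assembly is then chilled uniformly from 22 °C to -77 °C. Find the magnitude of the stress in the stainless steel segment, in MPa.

σ ≈ 42.4 MPa (tensile)

If the supports were absent, the total length change would be Σ αᵢΔT Lᵢ = 22.9×10⁻⁶×99×425 + 1.9×10⁻⁶×99×525 + 16.4×10⁻⁶×99×550 = 1.955 mm.
The rigid supports impose zero overall length change; the single axial force P common to all segments must satisfy P Σ Lᵢ/(AᵢEᵢ) = δ_free.
Σ Lᵢ/(AᵢEᵢ) = 425/(1800×71×10³) + 525/(230×147×10³) + 550/(2300×199×10³) = 2.006×10⁻⁵ mm/N.
Hence P = δ_free / Σ(L/AE) = 1.955/2.006×10⁻⁵ = 97.49 kN (tensile).
σ_{stainless steel} = P / A = 97490 / 2300 = 42.39 MPa.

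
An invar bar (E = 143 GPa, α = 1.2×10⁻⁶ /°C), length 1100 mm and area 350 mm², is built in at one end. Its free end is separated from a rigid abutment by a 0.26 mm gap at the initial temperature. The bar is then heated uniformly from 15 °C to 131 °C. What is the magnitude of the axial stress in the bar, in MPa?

σ ≈ 0 MPa

Unrestrained expansion: δ_free = αΔT L = 1.2×10⁻⁶ × 116 × 1100 = 0.1531 mm.
Since δ_free = 0.153 mm is less than the 0.26 mm gap, the bar never touches the wall. No axial force develops.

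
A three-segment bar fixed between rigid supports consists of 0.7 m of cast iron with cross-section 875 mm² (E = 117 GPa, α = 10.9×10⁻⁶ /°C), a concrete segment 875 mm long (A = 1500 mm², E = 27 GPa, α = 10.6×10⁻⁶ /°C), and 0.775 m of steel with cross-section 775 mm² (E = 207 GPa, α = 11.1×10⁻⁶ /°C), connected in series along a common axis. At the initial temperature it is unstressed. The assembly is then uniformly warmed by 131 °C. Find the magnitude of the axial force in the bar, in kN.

Free thermal expansion of the whole bar: Σ αᵢΔT Lᵢ = 10.9×10⁻⁶×131×700 + 10.6×10⁻⁶×131×875 + 11.1×10⁻⁶×131×775 = 3.341 mm.
The rigid supports impose zero overall length change; the single axial force P common to all segments must satisfy P Σ Lᵢ/(AᵢEᵢ) = δ_free.
The series flexibility is Σ Lᵢ/(AᵢEᵢ) = 700/(875×117×10³) + 875/(1500×27×10³) + 775/(775×207×10³) = 3.327×10⁻⁵ mm/N.
Hence P = δ_free / Σ(L/AE) = 3.341/3.327×10⁻⁵ = 100.4 kN (compressive).

P ≈ 100 kN (compressive)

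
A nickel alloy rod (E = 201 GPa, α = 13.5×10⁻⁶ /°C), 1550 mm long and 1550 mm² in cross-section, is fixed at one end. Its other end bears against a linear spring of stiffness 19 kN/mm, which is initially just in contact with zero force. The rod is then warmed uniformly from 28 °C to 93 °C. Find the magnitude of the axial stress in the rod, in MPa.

Free thermal expansion: δ_free = αΔT L = 13.5×10⁻⁶ × 65 × 1550 = 1.36 mm.
With a force P in the spring, the elastic change of the rod is PL/(AE) and that of the spring is P/k; compatibility requires their sum to equal δ_free.
P [ L/(AE) + 1/k ] = δ_free → P [ 1550/(1550×201×10³) + 1/(19×10³) ] = 1.36.
P = 1.36 / 5.761×10⁻⁵ = 23610 N.
σ = P/A = 23610/1550 = 15.23 MPa.

σ ≈ 15.2 MPa (compressive)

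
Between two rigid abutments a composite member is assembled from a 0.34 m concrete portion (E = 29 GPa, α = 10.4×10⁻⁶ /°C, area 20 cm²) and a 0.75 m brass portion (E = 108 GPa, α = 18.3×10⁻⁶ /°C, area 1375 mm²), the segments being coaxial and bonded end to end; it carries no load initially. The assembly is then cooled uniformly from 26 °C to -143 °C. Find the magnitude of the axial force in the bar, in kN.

With the walls removed the bar would change length by δ_free = Σ αᵢΔT Lᵢ = 10.4×10⁻⁶×169×340 + 18.3×10⁻⁶×169×750 = 2.917 mm.
The walls prevent any net length change, so an axial force P (same in every segment) develops. Compatibility: P · Σ Lᵢ/(AᵢEᵢ) = δ_free.
The series flexibility is Σ Lᵢ/(AᵢEᵢ) = 340/(2000×29×10³) + 750/(1375×108×10³) = 1.091×10⁻⁵ mm/N.
Hence P = δ_free / Σ(L/AE) = 2.917/1.091×10⁻⁵ = 267.3 kN (tensile).

P ≈ 267 kN (tensile)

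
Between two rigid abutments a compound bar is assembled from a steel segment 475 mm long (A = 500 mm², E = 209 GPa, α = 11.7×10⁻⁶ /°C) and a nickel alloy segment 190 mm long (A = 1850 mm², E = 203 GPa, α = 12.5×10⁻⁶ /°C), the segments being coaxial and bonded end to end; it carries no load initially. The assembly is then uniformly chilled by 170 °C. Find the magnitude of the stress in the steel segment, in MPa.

σ ≈ 534 MPa (tensile)

With the walls removed the bar would change length by δ_free = Σ αᵢΔT Lᵢ = 11.7×10⁻⁶×170×475 + 12.5×10⁻⁶×170×190 = 1.349 mm.
Since the ends are fixed, an axial force P builds up, equal in every segment, with P · Σ Lᵢ/(AᵢEᵢ) = δ_free.
The series flexibility is Σ Lᵢ/(AᵢEᵢ) = 475/(500×209×10³) + 190/(1850×203×10³) = 5.051×10⁻⁶ mm/N.
P = 1.349 / 5.051×10⁻⁶ = 267000 N = 267 kN, tensile.
σ_{steel} = P / A = 267000 / 500 = 533.9 MPa.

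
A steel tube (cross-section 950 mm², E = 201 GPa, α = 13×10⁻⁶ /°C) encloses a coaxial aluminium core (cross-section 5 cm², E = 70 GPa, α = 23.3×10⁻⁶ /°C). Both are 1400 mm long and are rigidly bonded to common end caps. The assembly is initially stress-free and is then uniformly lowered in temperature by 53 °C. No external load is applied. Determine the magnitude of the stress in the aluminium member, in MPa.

Equilibrium of a rigid end plate with no external load gives equal and opposite internal forces ±P in the two members. Since α_{aluminium} > α_{steel}, cooling drives the aluminium into tension and the steel into compression.
Setting the final lengths equal and cancelling L: (α₁ − α₂)ΔT = P/(A₁E₁) + P/(A₂E₂).
|α₁ − α₂|·ΔT = 10.3×10⁻⁶ × 53 = 0.0005459.
1/(A₁E₁) + 1/(A₂E₂) = 1/(950×201×10³) + 1/(500×70×10³) = 3.381×10⁻⁸ N⁻¹.
P = 0.0005459 / 3.381×10⁻⁸ = 16150 N = 16.15 kN.
σ_{aluminium} = P/A₂ = 16150/500 = 32.29 MPa, tensile.

σ ≈ 32.3 MPa (tensile)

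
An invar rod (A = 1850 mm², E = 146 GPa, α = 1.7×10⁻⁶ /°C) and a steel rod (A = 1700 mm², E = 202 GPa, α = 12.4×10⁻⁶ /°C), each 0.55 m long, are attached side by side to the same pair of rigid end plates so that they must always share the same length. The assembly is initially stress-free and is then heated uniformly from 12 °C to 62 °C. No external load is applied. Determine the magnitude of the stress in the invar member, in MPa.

Equilibrium of a rigid end plate with no external load gives equal and opposite internal forces ±P in the two members. Since α_{steel} > α_{invar}, heating drives the steel into compression and the invar into tension.
Setting the final lengths equal and cancelling L: (α₁ − α₂)ΔT = P/(A₁E₁) + P/(A₂E₂).
|α₁ − α₂|·ΔT = 10.7×10⁻⁶ × 50 = 0.000535.
1/(A₁E₁) + 1/(A₂E₂) = 1/(1850×146×10³) + 1/(1700×202×10³) = 6.614×10⁻⁹ N⁻¹.
So P = 0.000535 / 6.614×10⁻⁹ = 80.88 kN.
σ_{invar} = P/A₁ = 80880/1850 = 43.72 MPa, tensile.

σ ≈ 43.7 MPa (tensile)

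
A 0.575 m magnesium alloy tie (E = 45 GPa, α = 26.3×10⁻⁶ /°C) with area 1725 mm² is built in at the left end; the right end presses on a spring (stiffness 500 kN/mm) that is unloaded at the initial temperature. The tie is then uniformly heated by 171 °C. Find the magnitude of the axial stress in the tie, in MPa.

The unrestrained thermal change is αΔT L = 26.3×10⁻⁶ × 171 × 575 = 2.586 mm.
With a force P in the spring, the elastic change of the tie is PL/(AE) and that of the spring is P/k; compatibility requires their sum to equal δ_free.
P [ L/(AE) + 1/k ] = δ_free → P [ 575/(1725×45×10³) + 1/(500×10³) ] = 2.586.
P = 2.586 / 9.407×10⁻⁶ = 274900 N.
σ = P/A = 274900/1725 = 159.4 MPa.

σ ≈ 159 MPa (compressive)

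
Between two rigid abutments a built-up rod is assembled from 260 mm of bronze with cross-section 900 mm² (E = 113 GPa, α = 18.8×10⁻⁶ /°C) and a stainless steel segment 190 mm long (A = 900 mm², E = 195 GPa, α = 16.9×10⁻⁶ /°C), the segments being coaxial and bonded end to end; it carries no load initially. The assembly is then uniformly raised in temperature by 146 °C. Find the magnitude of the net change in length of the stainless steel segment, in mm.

|ΔL| ≈ 0.117 mm

If the supports were absent, the total length change would be Σ αᵢΔT Lᵢ = 18.8×10⁻⁶×146×260 + 16.9×10⁻⁶×146×190 = 1.182 mm.
The rigid supports impose zero overall length change; the single axial force P common to all segments must satisfy P Σ Lᵢ/(AᵢEᵢ) = δ_free.
The series flexibility is Σ Lᵢ/(AᵢEᵢ) = 260/(900×113×10³) + 190/(900×195×10³) = 3.639×10⁻⁶ mm/N.
P = 1.182 / 3.639×10⁻⁶ = 324900 N = 324.9 kN, compressive.
For the stainless steel segment, free thermal change = 16.9×10⁻⁶×146×190 = 0.4688 mm and elastic change from P = 324900×190/(900×195×10³) = 0.3518 mm; these oppose, so the net change is 0.117 mm (segment lengthens).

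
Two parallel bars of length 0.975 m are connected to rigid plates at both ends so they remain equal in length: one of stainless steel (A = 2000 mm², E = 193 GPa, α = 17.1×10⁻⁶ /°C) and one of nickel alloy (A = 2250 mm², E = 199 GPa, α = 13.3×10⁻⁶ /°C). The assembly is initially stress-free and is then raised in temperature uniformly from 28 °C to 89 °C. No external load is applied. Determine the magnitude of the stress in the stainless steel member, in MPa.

σ ≈ 24 MPa (compressive)

Equilibrium of a rigid end plate with no external load gives equal and opposite internal forces ±P in the two members. Since α_{stainless steel} > α_{nickel alloy}, heating drives the stainless steel into compression and the nickel alloy into tension.
Equating the net (thermal + elastic) strains gives |α₁ − α₂|·ΔT = P·[1/(A₁E₁) + 1/(A₂E₂)].
|α₁ − α₂|·ΔT = 3.8×10⁻⁶ × 61 = 0.0002318.
1/(A₁E₁) + 1/(A₂E₂) = 1/(2000×193×10³) + 1/(2250×199×10³) = 4.824×10⁻⁹ N⁻¹.
So P = 0.0002318 / 4.824×10⁻⁹ = 48.05 kN.
σ_{stainless steel} = P/A₁ = 48050/2000 = 24.03 MPa, compressive.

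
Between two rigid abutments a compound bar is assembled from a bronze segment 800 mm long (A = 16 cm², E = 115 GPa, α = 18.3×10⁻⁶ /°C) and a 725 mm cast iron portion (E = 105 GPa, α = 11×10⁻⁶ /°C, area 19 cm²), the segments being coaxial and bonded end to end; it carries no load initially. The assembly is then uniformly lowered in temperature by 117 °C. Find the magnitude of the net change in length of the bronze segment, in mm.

|ΔL| ≈ 0.272 mm

With the walls removed the bar would change length by δ_free = Σ αᵢΔT Lᵢ = 18.3×10⁻⁶×117×800 + 11×10⁻⁶×117×725 = 2.646 mm.
The walls prevent any net length change, so an axial force P (same in every segment) develops. Compatibility: P · Σ Lᵢ/(AᵢEᵢ) = δ_free.
Σ Lᵢ/(AᵢEᵢ) = 800/(1600×115×10³) + 725/(1900×105×10³) = 7.982×10⁻⁶ mm/N.
P = 2.646 / 7.982×10⁻⁶ = 331500 N = 331.5 kN, tensile.
For the bronze segment, free thermal change = 18.3×10⁻⁶×117×800 = 1.713 mm and elastic change from P = 331500×800/(1600×115×10³) = 1.441 mm; these oppose, so the net change is 0.272 mm (segment shortens).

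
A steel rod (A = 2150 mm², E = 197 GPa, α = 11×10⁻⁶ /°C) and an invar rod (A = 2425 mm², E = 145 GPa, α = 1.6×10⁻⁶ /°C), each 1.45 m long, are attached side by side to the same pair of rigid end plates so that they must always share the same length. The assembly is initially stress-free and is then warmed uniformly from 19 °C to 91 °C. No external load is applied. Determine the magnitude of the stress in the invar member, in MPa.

σ ≈ 53.6 MPa (tensile)

Both members must finish at the same length. With the larger α, the steel tends to over-expand; the plates restrain it, putting the steel in compression and the invar in tension. With no external load the two internal forces are equal and opposite, magnitude P.
Setting the final lengths equal and cancelling L: (α₁ − α₂)ΔT = P/(A₁E₁) + P/(A₂E₂).
|α₁ − α₂|·ΔT = 9.4×10⁻⁶ × 72 = 0.0006768.
1/(A₁E₁) + 1/(A₂E₂) = 1/(2150×197×10³) + 1/(2425×145×10³) = 5.205×10⁻⁹ N⁻¹.
So P = 0.0006768 / 5.205×10⁻⁹ = 130 kN.
σ_{invar} = P/A₂ = 130000/2425 = 53.62 MPa, tensile.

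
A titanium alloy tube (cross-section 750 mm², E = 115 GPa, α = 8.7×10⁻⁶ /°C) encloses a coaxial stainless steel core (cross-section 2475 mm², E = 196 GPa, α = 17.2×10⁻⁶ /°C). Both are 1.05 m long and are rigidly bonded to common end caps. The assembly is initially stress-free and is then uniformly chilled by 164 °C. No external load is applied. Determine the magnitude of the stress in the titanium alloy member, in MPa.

Equilibrium of a rigid end plate with no external load gives equal and opposite internal forces ±P in the two members. Since α_{stainless steel} > α_{titanium alloy}, cooling drives the stainless steel into tension and the titanium alloy into compression.
Equating the net (thermal + elastic) strains gives |α₁ − α₂|·ΔT = P·[1/(A₁E₁) + 1/(A₂E₂)].
|α₁ − α₂|·ΔT = 8.5×10⁻⁶ × 164 = 0.001394.
1/(A₁E₁) + 1/(A₂E₂) = 1/(750×115×10³) + 1/(2475×196×10³) = 1.366×10⁻⁸ N⁻¹.
So P = 0.001394 / 1.366×10⁻⁸ = 102.1 kN.
σ_{titanium alloy} = P/A₁ = 102100/750 = 136.1 MPa, compressive.

σ ≈ 136 MPa (compressive)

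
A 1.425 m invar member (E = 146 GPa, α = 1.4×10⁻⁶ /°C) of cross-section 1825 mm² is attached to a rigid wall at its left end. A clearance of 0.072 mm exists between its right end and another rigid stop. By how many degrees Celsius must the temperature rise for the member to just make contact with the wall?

ΔT ≈ 36.1 °C

Contact occurs when the free expansion equals the gap: αΔT L = 0.072 mm.
So ΔT = g/(αL) = 0.072/(1.4×10⁻⁶ × 1425) = 36.09 °C.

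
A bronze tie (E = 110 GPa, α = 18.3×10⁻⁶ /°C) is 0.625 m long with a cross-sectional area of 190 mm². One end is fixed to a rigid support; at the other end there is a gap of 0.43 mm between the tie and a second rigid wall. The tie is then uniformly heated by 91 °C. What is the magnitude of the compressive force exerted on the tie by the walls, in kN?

P ≈ 20.4 kN

Free thermal elongation = αΔT L = 18.3×10⁻⁶ × 91 × 625 = 1.041 mm.
This exceeds the 0.43 mm gap, so the wall pushes back. The portion of expansion that must be recovered elastically is δ_free − gap = 1.041 − 0.43 = 0.6108 mm.
That suppressed elongation corresponds to σ = E·Δ/L = 110×10³ × 0.6108/625 = 107.5 MPa.
P = σA = 107.5 × 190 = 20.43 kN.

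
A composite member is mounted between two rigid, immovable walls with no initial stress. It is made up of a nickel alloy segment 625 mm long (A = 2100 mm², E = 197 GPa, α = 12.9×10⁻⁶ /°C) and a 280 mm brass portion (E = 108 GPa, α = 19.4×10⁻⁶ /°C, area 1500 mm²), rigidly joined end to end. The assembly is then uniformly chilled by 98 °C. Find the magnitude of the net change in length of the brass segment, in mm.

If the supports were absent, the total length change would be Σ αᵢΔT Lᵢ = 12.9×10⁻⁶×98×625 + 19.4×10⁻⁶×98×280 = 1.322 mm.
The walls prevent any net length change, so an axial force P (same in every segment) develops. Compatibility: P · Σ Lᵢ/(AᵢEᵢ) = δ_free.
Σ Lᵢ/(AᵢEᵢ) = 625/(2100×197×10³) + 280/(1500×108×10³) = 3.239×10⁻⁶ mm/N.
So P = 1.322 / 3.239×10⁻⁶ = 408.3 kN, tensile.
For the brass segment, free thermal change = 19.4×10⁻⁶×98×280 = 0.5323 mm and elastic change from P = 408300×280/(1500×108×10³) = 0.7057 mm; these oppose, so the net change is 0.173 mm (segment lengthens).

|ΔL| ≈ 0.173 mm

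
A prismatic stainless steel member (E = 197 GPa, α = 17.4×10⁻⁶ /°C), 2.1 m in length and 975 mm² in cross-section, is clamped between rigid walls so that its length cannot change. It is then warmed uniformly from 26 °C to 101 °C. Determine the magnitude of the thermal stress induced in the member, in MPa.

σ ≈ 257 MPa (compressive)

The supports are rigid, so the total axial strain is zero. The restrained thermal strain is ε = αΔT = 17.4×10⁻⁶ × 75 = 1305×10⁻⁶.
σ = EαΔT = 197×10³ × 17.4×10⁻⁶ × 75 = 257.1 MPa (compressive; the member is trying to expand).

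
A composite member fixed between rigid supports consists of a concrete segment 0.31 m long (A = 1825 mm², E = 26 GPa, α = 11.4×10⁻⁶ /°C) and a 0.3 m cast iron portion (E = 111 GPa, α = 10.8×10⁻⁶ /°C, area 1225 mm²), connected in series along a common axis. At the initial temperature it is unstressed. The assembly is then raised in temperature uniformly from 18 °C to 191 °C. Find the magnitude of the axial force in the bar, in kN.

If the supports were absent, the total length change would be Σ αᵢΔT Lᵢ = 11.4×10⁻⁶×173×310 + 10.8×10⁻⁶×173×300 = 1.172 mm.
The walls prevent any net length change, so an axial force P (same in every segment) develops. Compatibility: P · Σ Lᵢ/(AᵢEᵢ) = δ_free.
Σ Lᵢ/(AᵢEᵢ) = 310/(1825×26×10³) + 300/(1225×111×10³) = 8.739×10⁻⁶ mm/N.
Hence P = δ_free / Σ(L/AE) = 1.172/8.739×10⁻⁶ = 134.1 kN (compressive).

P ≈ 134 kN (compressive)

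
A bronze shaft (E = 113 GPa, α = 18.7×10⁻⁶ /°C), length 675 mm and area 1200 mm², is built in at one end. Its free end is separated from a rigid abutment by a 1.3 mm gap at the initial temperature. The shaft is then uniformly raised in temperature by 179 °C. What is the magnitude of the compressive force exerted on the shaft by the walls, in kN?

If the wall were absent the shaft would grow by αΔT L = 18.7×10⁻⁶ × 179 × 675 = 2.259 mm.
After closing the 1.3 mm clearance, 2.259 − 1.3 = 0.9594 mm of expansion remains to be suppressed by the wall.
That suppressed elongation corresponds to σ = E·Δ/L = 113×10³ × 0.9594/675 = 160.6 MPa.
Force on the wall = σA = 160.6 × 1200 mm² = 192.7 kN.

P ≈ 193 kN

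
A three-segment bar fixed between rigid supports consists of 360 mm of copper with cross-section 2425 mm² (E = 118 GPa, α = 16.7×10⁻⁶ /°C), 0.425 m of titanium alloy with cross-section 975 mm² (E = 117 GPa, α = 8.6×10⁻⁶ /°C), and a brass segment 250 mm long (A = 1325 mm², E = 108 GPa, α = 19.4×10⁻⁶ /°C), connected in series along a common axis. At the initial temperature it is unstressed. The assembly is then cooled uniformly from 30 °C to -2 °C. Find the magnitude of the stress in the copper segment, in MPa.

σ ≈ 28.5 MPa (tensile)

Free thermal contraction of the whole bar: Σ αᵢΔT Lᵢ = 16.7×10⁻⁶×32×360 + 8.6×10⁻⁶×32×425 + 19.4×10⁻⁶×32×250 = 0.4645 mm.
The rigid supports impose zero overall length change; the single axial force P common to all segments must satisfy P Σ Lᵢ/(AᵢEᵢ) = δ_free.
The series flexibility is Σ Lᵢ/(AᵢEᵢ) = 360/(2425×118×10³) + 425/(975×117×10³) + 250/(1325×108×10³) = 6.731×10⁻⁶ mm/N.
So P = 0.4645 / 6.731×10⁻⁶ = 69.02 kN, tensile.
σ_{copper} = P / A = 69020 / 2425 = 28.46 MPa.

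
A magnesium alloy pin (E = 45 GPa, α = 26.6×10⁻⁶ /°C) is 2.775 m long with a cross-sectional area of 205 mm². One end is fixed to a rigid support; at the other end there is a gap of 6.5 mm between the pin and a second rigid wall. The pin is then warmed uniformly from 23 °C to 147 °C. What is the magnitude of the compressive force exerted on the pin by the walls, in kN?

Free thermal elongation = αΔT L = 26.6×10⁻⁶ × 124 × 2775 = 9.153 mm.
After closing the 6.5 mm clearance, 9.153 − 6.5 = 2.653 mm of expansion remains to be suppressed by the wall.
That suppressed elongation corresponds to σ = E·Δ/L = 45×10³ × 2.653/2775 = 43.02 MPa.
Force on the wall = σA = 43.02 × 205 mm² = 8.82 kN.

P ≈ 8.82 kN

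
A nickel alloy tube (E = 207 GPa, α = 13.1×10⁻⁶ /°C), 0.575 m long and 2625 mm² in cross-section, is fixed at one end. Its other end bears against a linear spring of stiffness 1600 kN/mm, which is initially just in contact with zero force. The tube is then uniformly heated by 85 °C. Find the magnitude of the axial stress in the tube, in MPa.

σ ≈ 145 MPa (compressive)

Free thermal expansion: δ_free = αΔT L = 13.1×10⁻⁶ × 85 × 575 = 0.6403 mm.
With a force P in the spring, the elastic change of the tube is PL/(AE) and that of the spring is P/k; compatibility requires their sum to equal δ_free.
So P = δ_free / [L/(AE) + 1/k] = 0.6403 / [ 575/(2625×207×10³) + 1/(1600×10³) ].
P = 0.6403 / 1.683×10⁻⁶ = 380400 N.
σ = P/A = 380400/2625 = 144.9 MPa.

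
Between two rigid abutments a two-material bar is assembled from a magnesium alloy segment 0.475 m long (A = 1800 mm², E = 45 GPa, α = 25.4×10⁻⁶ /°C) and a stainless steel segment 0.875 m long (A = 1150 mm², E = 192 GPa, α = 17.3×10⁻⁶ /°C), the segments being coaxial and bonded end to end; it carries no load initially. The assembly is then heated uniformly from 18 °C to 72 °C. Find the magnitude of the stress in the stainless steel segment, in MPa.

σ ≈ 130 MPa (compressive)

With the walls removed the bar would change length by δ_free = Σ αᵢΔT Lᵢ = 25.4×10⁻⁶×54×475 + 17.3×10⁻⁶×54×875 = 1.469 mm.
The walls prevent any net length change, so an axial force P (same in every segment) develops. Compatibility: P · Σ Lᵢ/(AᵢEᵢ) = δ_free.
The series flexibility is Σ Lᵢ/(AᵢEᵢ) = 475/(1800×45×10³) + 875/(1150×192×10³) = 9.827×10⁻⁶ mm/N.
So P = 1.469 / 9.827×10⁻⁶ = 149.5 kN, compressive.
σ_{stainless steel} = P / A = 149500 / 1150 = 130 MPa.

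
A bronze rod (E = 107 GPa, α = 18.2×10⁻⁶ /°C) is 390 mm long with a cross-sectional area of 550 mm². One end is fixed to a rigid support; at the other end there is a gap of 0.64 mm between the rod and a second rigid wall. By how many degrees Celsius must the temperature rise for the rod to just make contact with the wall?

ΔT ≈ 90.2 °C

Contact occurs when the free expansion equals the gap: αΔT L = 0.64 mm.
So ΔT = g/(αL) = 0.64/(18.2×10⁻⁶ × 390) = 90.17 °C.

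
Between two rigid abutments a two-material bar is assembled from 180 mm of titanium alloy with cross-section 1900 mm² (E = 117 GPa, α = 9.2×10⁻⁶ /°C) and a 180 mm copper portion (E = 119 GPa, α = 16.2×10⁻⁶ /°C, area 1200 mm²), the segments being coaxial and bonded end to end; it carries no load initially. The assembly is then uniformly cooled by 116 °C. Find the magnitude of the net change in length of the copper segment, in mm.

With the walls removed the bar would change length by δ_free = Σ αᵢΔT Lᵢ = 9.2×10⁻⁶×116×180 + 16.2×10⁻⁶×116×180 = 0.5304 mm.
The rigid supports impose zero overall length change; the single axial force P common to all segments must satisfy P Σ Lᵢ/(AᵢEᵢ) = δ_free.
Σ Lᵢ/(AᵢEᵢ) = 180/(1900×117×10³) + 180/(1200×119×10³) = 2.07×10⁻⁶ mm/N.
Hence P = δ_free / Σ(L/AE) = 0.5304/2.07×10⁻⁶ = 256.2 kN (tensile).
For the copper segment, free thermal change = 16.2×10⁻⁶×116×180 = 0.3383 mm and elastic change from P = 256200×180/(1200×119×10³) = 0.3229 mm; these oppose, so the net change is 0.0153 mm (segment shortens).

|ΔL| ≈ 0.0153 mm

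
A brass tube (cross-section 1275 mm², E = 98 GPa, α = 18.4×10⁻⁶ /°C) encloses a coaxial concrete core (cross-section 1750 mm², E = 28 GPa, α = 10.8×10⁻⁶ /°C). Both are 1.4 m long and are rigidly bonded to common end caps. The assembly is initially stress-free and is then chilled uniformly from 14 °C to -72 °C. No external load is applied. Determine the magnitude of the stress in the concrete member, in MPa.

σ ≈ 13.1 MPa (compressive)

The brass has the larger α, so on cooling it would change length more than the concrete if both were free. The rigid plates force a common final length, so the brass is put into tension and the concrete into compression, with equal and opposite forces P (no external load).
Setting the final lengths equal and cancelling L: (α₁ − α₂)ΔT = P/(A₁E₁) + P/(A₂E₂).
|α₁ − α₂|·ΔT = 7.6×10⁻⁶ × 86 = 0.0006536.
1/(A₁E₁) + 1/(A₂E₂) = 1/(1275×98×10³) + 1/(1750×28×10³) = 2.841×10⁻⁸ N⁻¹.
P = 0.0006536 / 2.841×10⁻⁸ = 23000 N = 23 kN.
σ_{concrete} = P/A₂ = 23000/1750 = 13.15 MPa, compressive.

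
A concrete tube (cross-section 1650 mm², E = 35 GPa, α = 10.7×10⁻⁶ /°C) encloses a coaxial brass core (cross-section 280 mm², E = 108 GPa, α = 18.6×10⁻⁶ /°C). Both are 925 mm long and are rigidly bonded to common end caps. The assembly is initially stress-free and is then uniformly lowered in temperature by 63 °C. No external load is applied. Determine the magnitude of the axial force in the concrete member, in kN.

P ≈ 9.88 kN (compressive in the concrete)

Equilibrium of a rigid end plate with no external load gives equal and opposite internal forces ±P in the two members. Since α_{brass} > α_{concrete}, cooling drives the brass into tension and the concrete into compression.
Setting the final lengths equal and cancelling L: (α₁ − α₂)ΔT = P/(A₁E₁) + P/(A₂E₂).
|α₁ − α₂|·ΔT = 7.9×10⁻⁶ × 63 = 0.0004977.
1/(A₁E₁) + 1/(A₂E₂) = 1/(1650×35×10³) + 1/(280×108×10³) = 5.038×10⁻⁸ N⁻¹.
P = 0.0004977 / 5.038×10⁻⁸ = 9878 N = 9.878 kN.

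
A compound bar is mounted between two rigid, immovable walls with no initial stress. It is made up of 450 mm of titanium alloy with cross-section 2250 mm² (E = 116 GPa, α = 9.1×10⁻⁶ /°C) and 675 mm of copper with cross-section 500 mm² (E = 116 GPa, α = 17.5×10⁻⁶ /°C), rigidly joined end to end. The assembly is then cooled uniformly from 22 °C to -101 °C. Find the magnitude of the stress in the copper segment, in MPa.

If the supports were absent, the total length change would be Σ αᵢΔT Lᵢ = 9.1×10⁻⁶×123×450 + 17.5×10⁻⁶×123×675 = 1.957 mm.
The walls prevent any net length change, so an axial force P (same in every segment) develops. Compatibility: P · Σ Lᵢ/(AᵢEᵢ) = δ_free.
The series flexibility is Σ Lᵢ/(AᵢEᵢ) = 450/(2250×116×10³) + 675/(500×116×10³) = 1.336×10⁻⁵ mm/N.
P = 1.957 / 1.336×10⁻⁵ = 146400 N = 146.4 kN, tensile.
σ_{copper} = P / A = 146400 / 500 = 292.9 MPa.

σ ≈ 293 MPa (tensile)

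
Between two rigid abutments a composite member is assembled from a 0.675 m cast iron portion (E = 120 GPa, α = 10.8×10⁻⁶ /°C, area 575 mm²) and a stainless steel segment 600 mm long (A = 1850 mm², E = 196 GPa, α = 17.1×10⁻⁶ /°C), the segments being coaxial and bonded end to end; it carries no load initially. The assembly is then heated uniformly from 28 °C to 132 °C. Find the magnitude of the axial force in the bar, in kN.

If the supports were absent, the total length change would be Σ αᵢΔT Lᵢ = 10.8×10⁻⁶×104×675 + 17.1×10⁻⁶×104×600 = 1.825 mm.
The walls prevent any net length change, so an axial force P (same in every segment) develops. Compatibility: P · Σ Lᵢ/(AᵢEᵢ) = δ_free.
The series flexibility is Σ Lᵢ/(AᵢEᵢ) = 675/(575×120×10³) + 600/(1850×196×10³) = 1.144×10⁻⁵ mm/N.
Hence P = δ_free / Σ(L/AE) = 1.825/1.144×10⁻⁵ = 159.6 kN (compressive).

P ≈ 160 kN (compressive)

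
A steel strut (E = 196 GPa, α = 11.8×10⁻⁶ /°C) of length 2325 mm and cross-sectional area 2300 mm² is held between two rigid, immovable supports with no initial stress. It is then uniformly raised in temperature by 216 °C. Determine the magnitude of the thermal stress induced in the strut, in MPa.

σ ≈ 500 MPa (compressive)

The supports are rigid, so the total axial strain is zero. The restrained thermal strain is ε = αΔT = 11.8×10⁻⁶ × 216 = 2548.8×10⁻⁶.
The stress required to suppress this strain is σ = Eε = 196×10³ × 2548.8×10⁻⁶ = 499.6 MPa, compressive since the strut is trying to expand.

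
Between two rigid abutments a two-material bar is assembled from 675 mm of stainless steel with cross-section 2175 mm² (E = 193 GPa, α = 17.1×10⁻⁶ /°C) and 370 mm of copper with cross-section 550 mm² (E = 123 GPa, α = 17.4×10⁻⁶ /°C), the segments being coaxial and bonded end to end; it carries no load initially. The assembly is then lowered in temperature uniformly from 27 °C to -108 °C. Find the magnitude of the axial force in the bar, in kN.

Free thermal contraction of the whole bar: Σ αᵢΔT Lᵢ = 17.1×10⁻⁶×135×675 + 17.4×10⁻⁶×135×370 = 2.427 mm.
The rigid supports impose zero overall length change; the single axial force P common to all segments must satisfy P Σ Lᵢ/(AᵢEᵢ) = δ_free.
Σ Lᵢ/(AᵢEᵢ) = 675/(2175×193×10³) + 370/(550×123×10³) = 7.077×10⁻⁶ mm/N.
So P = 2.427 / 7.077×10⁻⁶ = 343 kN, tensile.

P ≈ 343 kN (tensile)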